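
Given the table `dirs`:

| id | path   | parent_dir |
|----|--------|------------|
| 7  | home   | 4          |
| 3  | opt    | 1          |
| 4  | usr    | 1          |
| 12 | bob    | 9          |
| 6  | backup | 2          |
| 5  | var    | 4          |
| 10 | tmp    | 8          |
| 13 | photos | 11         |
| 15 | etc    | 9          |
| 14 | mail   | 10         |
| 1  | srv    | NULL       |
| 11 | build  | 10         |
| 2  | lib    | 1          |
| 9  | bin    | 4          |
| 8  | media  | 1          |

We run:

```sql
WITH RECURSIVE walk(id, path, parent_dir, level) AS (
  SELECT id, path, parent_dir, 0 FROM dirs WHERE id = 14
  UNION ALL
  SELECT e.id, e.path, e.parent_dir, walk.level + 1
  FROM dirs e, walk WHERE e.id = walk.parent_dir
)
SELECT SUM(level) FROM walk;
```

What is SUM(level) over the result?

Base: id=14 (mail), parent_dir=10, level 0.
Iteration 1: join on id=10 -> tmp (id 10, parent_dir=8, level 1).
Iteration 2: join on id=8 -> media (id 8, parent_dir=1, level 2).
Iteration 3: join on id=1 -> srv (id 1, parent_dir=NULL, level 3).
Iteration 4: parent_dir is NULL; no match; recursion stops.
SUM(level) = 0 + 1 + 2 + 3 = 6.

6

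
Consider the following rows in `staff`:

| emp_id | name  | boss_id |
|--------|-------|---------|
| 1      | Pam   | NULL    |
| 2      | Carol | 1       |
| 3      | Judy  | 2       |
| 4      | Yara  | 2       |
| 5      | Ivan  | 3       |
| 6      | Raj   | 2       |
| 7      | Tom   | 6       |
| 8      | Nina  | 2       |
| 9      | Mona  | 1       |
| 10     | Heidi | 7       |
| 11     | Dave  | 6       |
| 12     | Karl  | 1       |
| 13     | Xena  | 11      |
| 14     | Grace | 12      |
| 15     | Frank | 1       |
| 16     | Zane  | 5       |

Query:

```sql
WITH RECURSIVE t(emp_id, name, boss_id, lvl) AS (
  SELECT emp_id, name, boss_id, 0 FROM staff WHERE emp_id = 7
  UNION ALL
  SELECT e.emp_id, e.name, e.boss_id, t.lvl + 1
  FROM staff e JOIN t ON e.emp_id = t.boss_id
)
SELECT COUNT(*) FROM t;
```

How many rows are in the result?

4

Base: emp_id=7 (Tom), boss_id=6, lvl 0.
Iteration 1: join on emp_id=6 -> Raj (id 6, boss_id=2, lvl 1).
Iteration 2: join on emp_id=2 -> Carol (id 2, boss_id=1, lvl 2).
Iteration 3: join on emp_id=1 -> Pam (id 1, boss_id=NULL, lvl 3).
Iteration 4: boss_id is NULL; no match; recursion stops.
Total rows emitted: 4.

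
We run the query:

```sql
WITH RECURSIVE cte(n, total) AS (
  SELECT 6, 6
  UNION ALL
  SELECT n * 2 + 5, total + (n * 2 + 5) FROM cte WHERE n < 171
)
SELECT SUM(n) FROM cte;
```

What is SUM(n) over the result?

316

Base: n=6, total=6.
Iteration 1: 6 < 171 holds -> n = 6 * 2 + 5 = 17, total = 6 + 17 = 23.
Iteration 2: 17 < 171 holds -> n = 17 * 2 + 5 = 39, total = 23 + 39 = 62.
Iteration 3: 39 < 171 holds -> n = 39 * 2 + 5 = 83, total = 62 + 83 = 145.
Iteration 4: 83 < 171 holds -> n = 83 * 2 + 5 = 171, total = 145 + 171 = 316.
Iteration 5: 171 < 171 fails; recursion stops.
SUM(n) = 6 + 17 + 39 + 83 + 171 = 316.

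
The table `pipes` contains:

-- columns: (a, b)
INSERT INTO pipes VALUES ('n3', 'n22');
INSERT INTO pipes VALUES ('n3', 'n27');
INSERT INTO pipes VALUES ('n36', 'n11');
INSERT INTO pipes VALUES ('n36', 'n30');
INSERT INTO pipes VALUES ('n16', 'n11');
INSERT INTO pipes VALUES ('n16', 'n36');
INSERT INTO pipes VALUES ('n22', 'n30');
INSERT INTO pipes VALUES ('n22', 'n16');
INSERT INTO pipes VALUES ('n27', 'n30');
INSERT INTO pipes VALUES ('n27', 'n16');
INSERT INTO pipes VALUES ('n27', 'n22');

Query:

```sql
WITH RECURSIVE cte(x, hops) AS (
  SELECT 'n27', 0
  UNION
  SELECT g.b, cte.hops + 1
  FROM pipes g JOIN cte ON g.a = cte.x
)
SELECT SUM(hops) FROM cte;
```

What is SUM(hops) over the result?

28

Base: (n27, hops=0).
Iteration 1: edges from {n27} -> (n16, hops=1), (n22, hops=1), (n30, hops=1).
Iteration 2: edges from {n16,n22,n30} -> (n11, hops=2), (n16, hops=2), (n30, hops=2), (n36, hops=2).
Iteration 3: edges from {n11,n16,n30,n36} -> (n11, hops=3), (n30, hops=3), (n36, hops=3). [UNION drops 1 duplicate row(s)]
Iteration 4: edges from {n11,n30,n36} -> (n11, hops=4), (n30, hops=4).
Iteration 5: no outgoing edges from {n11,n30}; recursion stops.
SUM(hops) = 0 + 1 + 1 + 1 + 2 + 2 + 2 + 2 + 3 + 3 + 3 + 4 + 4 = 28.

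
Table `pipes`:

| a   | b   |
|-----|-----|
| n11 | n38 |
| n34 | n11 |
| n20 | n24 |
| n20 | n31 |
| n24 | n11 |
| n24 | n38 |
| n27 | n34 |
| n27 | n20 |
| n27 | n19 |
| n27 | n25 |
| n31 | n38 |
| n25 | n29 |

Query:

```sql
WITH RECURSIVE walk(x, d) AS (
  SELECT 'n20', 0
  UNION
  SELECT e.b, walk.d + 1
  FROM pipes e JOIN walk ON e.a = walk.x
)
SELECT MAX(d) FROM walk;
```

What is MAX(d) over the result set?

3

Base: (n20, d=0).
Iteration 1: edges from {n20} -> (n24, d=1), (n31, d=1).
Iteration 2: edges from {n24,n31} -> (n11, d=2), (n38, d=2). [UNION drops 1 duplicate row(s)]
Iteration 3: edges from {n11,n38} -> (n38, d=3).
Iteration 4: no outgoing edges from {n38}; recursion stops.
d values: 0, 1, 1, 2, 2, 3; the maximum is 3.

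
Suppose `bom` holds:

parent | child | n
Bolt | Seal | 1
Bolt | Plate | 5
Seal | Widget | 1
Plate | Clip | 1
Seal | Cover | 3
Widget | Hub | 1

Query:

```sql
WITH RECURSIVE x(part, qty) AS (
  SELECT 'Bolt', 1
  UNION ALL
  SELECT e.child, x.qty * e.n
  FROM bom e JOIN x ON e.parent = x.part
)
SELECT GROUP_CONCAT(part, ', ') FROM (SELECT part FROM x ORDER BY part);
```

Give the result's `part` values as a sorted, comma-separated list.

Base: (Bolt, qty=1).
Iteration 1: components of {Bolt} -> Plate = 1*5 = 5, Seal = 1*1 = 1.
Iteration 2: components of {Plate,Seal} -> Clip = 5*1 = 5, Cover = 1*3 = 3, Widget = 1*1 = 1.
Iteration 3: components of {Clip,Cover,Widget} -> Hub = 1*1 = 1.
Iteration 4: no further components; recursion stops.

Bolt, Clip, Cover, Hub, Plate, Seal, Widget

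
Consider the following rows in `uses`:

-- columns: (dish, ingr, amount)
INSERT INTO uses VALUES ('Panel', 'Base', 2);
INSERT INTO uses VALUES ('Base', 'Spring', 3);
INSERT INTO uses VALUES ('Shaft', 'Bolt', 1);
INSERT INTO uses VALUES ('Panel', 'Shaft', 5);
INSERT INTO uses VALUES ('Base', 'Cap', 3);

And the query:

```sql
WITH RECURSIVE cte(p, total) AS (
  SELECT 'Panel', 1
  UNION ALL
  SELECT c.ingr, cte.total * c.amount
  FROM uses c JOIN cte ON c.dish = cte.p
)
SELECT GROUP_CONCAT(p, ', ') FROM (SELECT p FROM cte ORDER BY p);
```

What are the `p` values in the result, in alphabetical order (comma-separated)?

Base, Bolt, Cap, Panel, Shaft, Spring

Base: (Panel, total=1).
Iteration 1: components of {Panel} -> Base = 1*2 = 2, Shaft = 1*5 = 5.
Iteration 2: components of {Base,Shaft} -> Bolt = 5*1 = 5, Cap = 2*3 = 6, Spring = 2*3 = 6.
Iteration 3: no further components; recursion stops.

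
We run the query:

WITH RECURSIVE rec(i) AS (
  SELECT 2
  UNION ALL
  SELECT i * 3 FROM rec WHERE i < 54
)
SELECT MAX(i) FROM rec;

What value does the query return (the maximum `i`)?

Base: i=2.
Iteration 1: 2 < 54 holds -> i = 2 * 3 = 6.
Iteration 2: 6 < 54 holds -> i = 6 * 3 = 18.
Iteration 3: 18 < 54 holds -> i = 18 * 3 = 54.
Iteration 4: 54 < 54 fails; recursion stops.
i values: 2, 6, 18, 54; the maximum is 54.

54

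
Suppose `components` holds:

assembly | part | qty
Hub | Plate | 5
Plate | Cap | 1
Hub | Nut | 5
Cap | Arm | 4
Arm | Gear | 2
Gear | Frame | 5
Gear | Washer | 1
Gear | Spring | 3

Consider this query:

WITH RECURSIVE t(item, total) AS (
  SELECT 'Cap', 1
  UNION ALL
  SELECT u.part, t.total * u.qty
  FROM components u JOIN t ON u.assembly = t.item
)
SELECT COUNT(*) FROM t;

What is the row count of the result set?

Base: (Cap, total=1).
Iteration 1: components of {Cap} -> Arm = 1*4 = 4.
Iteration 2: components of {Arm} -> Gear = 4*2 = 8.
Iteration 3: components of {Gear} -> Frame = 8*5 = 40, Spring = 8*3 = 24, Washer = 8*1 = 8.
Iteration 4: no further components; recursion stops.
Total rows emitted: 6.

6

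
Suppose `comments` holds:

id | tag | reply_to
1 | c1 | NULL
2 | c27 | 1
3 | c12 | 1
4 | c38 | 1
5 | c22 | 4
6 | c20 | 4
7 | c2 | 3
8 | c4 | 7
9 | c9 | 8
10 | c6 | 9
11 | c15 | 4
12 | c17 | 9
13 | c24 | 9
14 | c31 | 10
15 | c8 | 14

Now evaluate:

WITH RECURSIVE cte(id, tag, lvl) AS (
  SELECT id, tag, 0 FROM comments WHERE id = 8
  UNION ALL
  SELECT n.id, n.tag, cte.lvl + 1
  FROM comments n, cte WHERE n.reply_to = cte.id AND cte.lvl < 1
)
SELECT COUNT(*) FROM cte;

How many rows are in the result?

Base: id=8 (c4) at lvl 0.
Iteration 1: rows with reply_to in {8} -> c9 (id 9, lvl 1).
Iteration 2: lvl < 1 fails for all current rows; recursion stops.
Total rows emitted: 2.

2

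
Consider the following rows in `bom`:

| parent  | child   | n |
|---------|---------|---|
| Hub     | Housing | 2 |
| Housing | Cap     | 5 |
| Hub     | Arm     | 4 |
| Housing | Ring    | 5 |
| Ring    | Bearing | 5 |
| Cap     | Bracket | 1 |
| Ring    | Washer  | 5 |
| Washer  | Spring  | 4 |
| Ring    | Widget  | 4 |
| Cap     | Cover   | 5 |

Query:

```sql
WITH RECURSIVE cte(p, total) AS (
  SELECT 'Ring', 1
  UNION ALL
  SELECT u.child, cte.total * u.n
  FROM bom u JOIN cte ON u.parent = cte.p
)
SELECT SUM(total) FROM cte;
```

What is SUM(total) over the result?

Base: (Ring, total=1).
Iteration 1: components of {Ring} -> Bearing = 1*5 = 5, Washer = 1*5 = 5, Widget = 1*4 = 4.
Iteration 2: components of {Bearing,Washer,Widget} -> Spring = 5*4 = 20.
Iteration 3: no further components; recursion stops.
SUM(total) = 1 + 5 + 5 + 4 + 20 = 35.

35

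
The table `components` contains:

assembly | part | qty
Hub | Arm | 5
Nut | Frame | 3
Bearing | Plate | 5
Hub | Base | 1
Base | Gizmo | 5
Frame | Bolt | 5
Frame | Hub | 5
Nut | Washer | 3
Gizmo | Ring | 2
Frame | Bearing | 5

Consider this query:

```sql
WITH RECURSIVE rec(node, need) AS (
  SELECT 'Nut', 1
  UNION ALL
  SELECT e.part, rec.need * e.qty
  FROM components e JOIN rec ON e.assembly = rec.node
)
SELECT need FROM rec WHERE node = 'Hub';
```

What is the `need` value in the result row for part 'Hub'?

15

Base: (Nut, need=1).
Iteration 1: components of {Nut} -> Frame = 1*3 = 3, Washer = 1*3 = 3.
Iteration 2: components of {Frame,Washer} -> Bearing = 3*5 = 15, Bolt = 3*5 = 15, Hub = 3*5 = 15.
Iteration 3: components of {Bearing,Bolt,Hub} -> Arm = 15*5 = 75, Base = 15*1 = 15, Plate = 15*5 = 75.
Iteration 4: components of {Arm,Base,Plate} -> Gizmo = 15*5 = 75.
Iteration 5: components of {Gizmo} -> Ring = 75*2 = 150.
Iteration 6: no further components; recursion stops.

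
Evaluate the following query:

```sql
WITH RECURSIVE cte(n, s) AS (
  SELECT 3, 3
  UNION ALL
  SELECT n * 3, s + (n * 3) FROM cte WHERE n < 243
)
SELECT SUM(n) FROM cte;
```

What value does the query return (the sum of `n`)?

363

Base: n=3, s=3.
Iteration 1: 3 < 243 holds -> n = 3 * 3 = 9, s = 3 + 9 = 12.
Iteration 2: 9 < 243 holds -> n = 9 * 3 = 27, s = 12 + 27 = 39.
Iteration 3: 27 < 243 holds -> n = 27 * 3 = 81, s = 39 + 81 = 120.
Iteration 4: 81 < 243 holds -> n = 81 * 3 = 243, s = 120 + 243 = 363.
Iteration 5: 243 < 243 fails; recursion stops.
SUM(n) = 3 + 9 + 27 + 81 + 243 = 363.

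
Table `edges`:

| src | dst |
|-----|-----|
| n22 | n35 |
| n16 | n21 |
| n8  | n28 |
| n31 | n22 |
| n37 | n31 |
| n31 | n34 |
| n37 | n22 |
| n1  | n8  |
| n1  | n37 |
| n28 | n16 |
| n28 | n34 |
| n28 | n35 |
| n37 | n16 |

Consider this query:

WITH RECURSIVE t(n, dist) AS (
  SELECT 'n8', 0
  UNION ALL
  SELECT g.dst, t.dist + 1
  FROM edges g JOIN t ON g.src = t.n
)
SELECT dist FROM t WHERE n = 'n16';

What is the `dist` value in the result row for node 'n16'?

2

Base: (n8, dist=0).
Iteration 1: edges from {n8} -> (n28, dist=1).
Iteration 2: edges from {n28} -> (n16, dist=2), (n34, dist=2), (n35, dist=2).
Iteration 3: edges from {n16,n34,n35} -> (n21, dist=3).
Iteration 4: no outgoing edges from {n21}; recursion stops.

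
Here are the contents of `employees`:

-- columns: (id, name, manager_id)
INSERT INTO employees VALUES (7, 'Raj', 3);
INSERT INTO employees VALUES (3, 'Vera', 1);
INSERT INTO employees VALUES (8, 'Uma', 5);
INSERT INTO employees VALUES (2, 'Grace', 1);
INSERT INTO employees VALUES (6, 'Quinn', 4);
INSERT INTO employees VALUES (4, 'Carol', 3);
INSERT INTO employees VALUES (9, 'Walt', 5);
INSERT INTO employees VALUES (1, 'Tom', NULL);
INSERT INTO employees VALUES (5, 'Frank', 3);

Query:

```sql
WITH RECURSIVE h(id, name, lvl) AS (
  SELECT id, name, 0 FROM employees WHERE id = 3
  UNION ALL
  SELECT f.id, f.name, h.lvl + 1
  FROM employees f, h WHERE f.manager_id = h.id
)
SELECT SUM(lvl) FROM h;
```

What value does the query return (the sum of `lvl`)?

Base: id=3 (Vera) at lvl 0.
Iteration 1: rows with manager_id in {3} -> Carol (id 4, lvl 1), Frank (id 5, lvl 1), Raj (id 7, lvl 1).
Iteration 2: rows with manager_id in {4,5,7} -> Quinn (id 6, lvl 2), Uma (id 8, lvl 2), Walt (id 9, lvl 2).
Iteration 3: no rows with manager_id in {6,8,9}; recursion stops.
SUM(lvl) = 0 + 1 + 1 + 1 + 2 + 2 + 2 = 9.

9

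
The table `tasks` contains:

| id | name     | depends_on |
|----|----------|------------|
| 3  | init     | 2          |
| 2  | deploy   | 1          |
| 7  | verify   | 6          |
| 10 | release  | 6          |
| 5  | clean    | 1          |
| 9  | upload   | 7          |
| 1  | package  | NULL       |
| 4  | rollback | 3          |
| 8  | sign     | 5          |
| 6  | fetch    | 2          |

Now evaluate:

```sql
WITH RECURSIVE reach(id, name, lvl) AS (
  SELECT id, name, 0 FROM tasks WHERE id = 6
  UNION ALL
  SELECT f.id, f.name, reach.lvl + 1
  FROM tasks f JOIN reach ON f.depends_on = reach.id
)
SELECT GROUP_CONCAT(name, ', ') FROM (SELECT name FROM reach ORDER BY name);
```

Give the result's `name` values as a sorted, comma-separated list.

fetch, release, upload, verify

Base: id=6 (fetch) at lvl 0.
Iteration 1: rows with depends_on in {6} -> verify (id 7, lvl 1), release (id 10, lvl 1).
Iteration 2: rows with depends_on in {7,10} -> upload (id 9, lvl 2).
Iteration 3: no rows with depends_on in {9}; recursion stops.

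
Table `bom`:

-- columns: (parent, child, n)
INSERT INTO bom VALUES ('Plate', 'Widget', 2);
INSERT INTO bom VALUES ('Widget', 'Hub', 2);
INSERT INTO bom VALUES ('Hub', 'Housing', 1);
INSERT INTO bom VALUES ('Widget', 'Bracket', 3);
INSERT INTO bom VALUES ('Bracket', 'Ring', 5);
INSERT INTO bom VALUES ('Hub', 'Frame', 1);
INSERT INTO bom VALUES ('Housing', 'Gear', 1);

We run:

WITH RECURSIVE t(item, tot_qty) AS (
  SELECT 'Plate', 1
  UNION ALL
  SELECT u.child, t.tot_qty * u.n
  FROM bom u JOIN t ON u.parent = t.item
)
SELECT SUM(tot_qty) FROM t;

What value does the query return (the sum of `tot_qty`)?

Base: (Plate, tot_qty=1).
Iteration 1: components of {Plate} -> Widget = 1*2 = 2.
Iteration 2: components of {Widget} -> Bracket = 2*3 = 6, Hub = 2*2 = 4.
Iteration 3: components of {Bracket,Hub} -> Frame = 4*1 = 4, Housing = 4*1 = 4, Ring = 6*5 = 30.
Iteration 4: components of {Frame,Housing,Ring} -> Gear = 4*1 = 4.
Iteration 5: no further components; recursion stops.
SUM(tot_qty) = 1 + 2 + 4 + 6 + 4 + 4 + 30 + 4 = 55.

55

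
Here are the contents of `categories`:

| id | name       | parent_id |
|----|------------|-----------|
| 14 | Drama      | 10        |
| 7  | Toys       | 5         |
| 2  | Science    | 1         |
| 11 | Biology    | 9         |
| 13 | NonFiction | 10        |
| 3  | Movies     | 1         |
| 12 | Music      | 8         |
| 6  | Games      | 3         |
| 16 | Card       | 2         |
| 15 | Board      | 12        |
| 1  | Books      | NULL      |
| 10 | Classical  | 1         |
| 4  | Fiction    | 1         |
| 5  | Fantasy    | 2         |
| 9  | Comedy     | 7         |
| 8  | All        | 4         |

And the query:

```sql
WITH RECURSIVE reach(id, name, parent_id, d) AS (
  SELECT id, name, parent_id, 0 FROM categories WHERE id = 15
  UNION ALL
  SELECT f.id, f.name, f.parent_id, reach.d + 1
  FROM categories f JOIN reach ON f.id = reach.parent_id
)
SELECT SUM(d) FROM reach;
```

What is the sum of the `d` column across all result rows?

Base: id=15 (Board), parent_id=12, d 0.
Iteration 1: join on id=12 -> Music (id 12, parent_id=8, d 1).
Iteration 2: join on id=8 -> All (id 8, parent_id=4, d 2).
Iteration 3: join on id=4 -> Fiction (id 4, parent_id=1, d 3).
Iteration 4: join on id=1 -> Books (id 1, parent_id=NULL, d 4).
Iteration 5: parent_id is NULL; no match; recursion stops.
SUM(d) = 0 + 1 + 2 + 3 + 4 = 10.

10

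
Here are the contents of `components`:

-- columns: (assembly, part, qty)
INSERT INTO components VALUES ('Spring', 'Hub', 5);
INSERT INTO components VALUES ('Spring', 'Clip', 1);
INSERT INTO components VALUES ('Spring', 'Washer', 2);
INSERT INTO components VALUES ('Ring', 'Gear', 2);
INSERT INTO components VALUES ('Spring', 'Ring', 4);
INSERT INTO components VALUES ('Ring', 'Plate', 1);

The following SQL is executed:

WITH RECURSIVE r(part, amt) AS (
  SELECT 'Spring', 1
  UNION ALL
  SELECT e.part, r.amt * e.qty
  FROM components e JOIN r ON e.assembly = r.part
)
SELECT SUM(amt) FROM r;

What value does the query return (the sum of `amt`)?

25

Base: (Spring, amt=1).
Iteration 1: components of {Spring} -> Clip = 1*1 = 1, Hub = 1*5 = 5, Ring = 1*4 = 4, Washer = 1*2 = 2.
Iteration 2: components of {Clip,Hub,Ring,Washer} -> Gear = 4*2 = 8, Plate = 4*1 = 4.
Iteration 3: no further components; recursion stops.
SUM(amt) = 1 + 5 + 4 + 1 + 2 + 8 + 4 = 25.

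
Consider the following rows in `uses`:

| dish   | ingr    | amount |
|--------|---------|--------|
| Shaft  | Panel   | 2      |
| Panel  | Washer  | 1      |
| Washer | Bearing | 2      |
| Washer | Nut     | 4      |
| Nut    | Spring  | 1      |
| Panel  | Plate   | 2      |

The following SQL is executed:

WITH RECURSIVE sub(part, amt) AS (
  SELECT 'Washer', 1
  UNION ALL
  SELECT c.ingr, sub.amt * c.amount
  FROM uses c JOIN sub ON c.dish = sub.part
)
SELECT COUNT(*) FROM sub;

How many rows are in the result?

4

Base: (Washer, amt=1).
Iteration 1: components of {Washer} -> Bearing = 1*2 = 2, Nut = 1*4 = 4.
Iteration 2: components of {Bearing,Nut} -> Spring = 4*1 = 4.
Iteration 3: no further components; recursion stops.
Total rows emitted: 4.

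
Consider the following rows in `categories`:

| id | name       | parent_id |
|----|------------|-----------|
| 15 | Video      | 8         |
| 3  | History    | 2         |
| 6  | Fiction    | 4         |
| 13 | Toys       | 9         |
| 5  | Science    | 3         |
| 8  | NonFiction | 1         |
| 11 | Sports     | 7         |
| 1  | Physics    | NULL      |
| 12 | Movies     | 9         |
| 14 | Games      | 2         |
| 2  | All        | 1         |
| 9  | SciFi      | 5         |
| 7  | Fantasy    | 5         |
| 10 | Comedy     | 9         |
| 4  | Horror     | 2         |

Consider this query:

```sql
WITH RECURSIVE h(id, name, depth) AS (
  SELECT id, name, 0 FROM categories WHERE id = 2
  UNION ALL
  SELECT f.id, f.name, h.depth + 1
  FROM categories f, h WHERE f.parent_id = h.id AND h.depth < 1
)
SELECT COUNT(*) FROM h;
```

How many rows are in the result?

Base: id=2 (All) at depth 0.
Iteration 1: rows with parent_id in {2} -> History (id 3, depth 1), Horror (id 4, depth 1), Games (id 14, depth 1).
Iteration 2: depth < 1 fails for all current rows; recursion stops.
Total rows emitted: 4.

4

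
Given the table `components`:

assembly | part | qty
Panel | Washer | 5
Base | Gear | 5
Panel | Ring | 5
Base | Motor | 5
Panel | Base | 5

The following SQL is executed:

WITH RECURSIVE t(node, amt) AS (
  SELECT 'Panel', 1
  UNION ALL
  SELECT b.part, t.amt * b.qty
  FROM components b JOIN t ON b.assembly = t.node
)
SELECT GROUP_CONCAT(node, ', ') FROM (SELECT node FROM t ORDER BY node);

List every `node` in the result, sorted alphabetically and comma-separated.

Base, Gear, Motor, Panel, Ring, Washer

Base: (Panel, amt=1).
Iteration 1: components of {Panel} -> Base = 1*5 = 5, Ring = 1*5 = 5, Washer = 1*5 = 5.
Iteration 2: components of {Base,Ring,Washer} -> Gear = 5*5 = 25, Motor = 5*5 = 25.
Iteration 3: no further components; recursion stops.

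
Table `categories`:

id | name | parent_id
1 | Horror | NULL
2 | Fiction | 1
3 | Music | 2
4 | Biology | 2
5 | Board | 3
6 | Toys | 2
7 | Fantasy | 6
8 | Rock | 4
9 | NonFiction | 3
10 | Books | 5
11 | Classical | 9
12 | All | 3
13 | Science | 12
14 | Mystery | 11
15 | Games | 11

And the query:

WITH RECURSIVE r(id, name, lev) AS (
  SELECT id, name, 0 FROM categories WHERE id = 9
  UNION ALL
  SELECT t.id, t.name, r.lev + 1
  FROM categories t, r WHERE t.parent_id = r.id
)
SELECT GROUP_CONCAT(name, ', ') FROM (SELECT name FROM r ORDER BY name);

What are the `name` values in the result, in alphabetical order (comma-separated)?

Base: id=9 (NonFiction) at lev 0.
Iteration 1: rows with parent_id in {9} -> Classical (id 11, lev 1).
Iteration 2: rows with parent_id in {11} -> Mystery (id 14, lev 2), Games (id 15, lev 2).
Iteration 3: no rows with parent_id in {14,15}; recursion stops.

Classical, Games, Mystery, NonFiction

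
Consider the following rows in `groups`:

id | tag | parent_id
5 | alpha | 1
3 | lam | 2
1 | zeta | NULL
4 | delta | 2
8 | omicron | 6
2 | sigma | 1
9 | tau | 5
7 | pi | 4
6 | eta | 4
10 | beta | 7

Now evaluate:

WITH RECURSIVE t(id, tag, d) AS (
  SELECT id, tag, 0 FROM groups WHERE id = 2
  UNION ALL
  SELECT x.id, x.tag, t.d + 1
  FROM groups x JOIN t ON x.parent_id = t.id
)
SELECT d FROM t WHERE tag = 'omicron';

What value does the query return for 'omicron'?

3

Base: id=2 (sigma) at d 0.
Iteration 1: rows with parent_id in {2} -> lam (id 3, d 1), delta (id 4, d 1).
Iteration 2: rows with parent_id in {3,4} -> eta (id 6, d 2), pi (id 7, d 2).
Iteration 3: rows with parent_id in {6,7} -> omicron (id 8, d 3), beta (id 10, d 3).
Iteration 4: no rows with parent_id in {8,10}; recursion stops.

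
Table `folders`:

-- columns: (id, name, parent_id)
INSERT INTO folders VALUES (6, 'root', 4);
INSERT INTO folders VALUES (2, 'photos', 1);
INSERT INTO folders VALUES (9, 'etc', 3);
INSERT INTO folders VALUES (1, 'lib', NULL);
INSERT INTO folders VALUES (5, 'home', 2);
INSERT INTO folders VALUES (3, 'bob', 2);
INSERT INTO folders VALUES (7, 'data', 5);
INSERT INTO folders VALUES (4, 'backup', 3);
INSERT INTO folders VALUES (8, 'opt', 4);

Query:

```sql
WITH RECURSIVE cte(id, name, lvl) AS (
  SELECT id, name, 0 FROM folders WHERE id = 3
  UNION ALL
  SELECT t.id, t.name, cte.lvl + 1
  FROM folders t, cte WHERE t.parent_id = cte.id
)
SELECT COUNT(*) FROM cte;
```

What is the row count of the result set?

Base: id=3 (bob) at lvl 0.
Iteration 1: rows with parent_id in {3} -> backup (id 4, lvl 1), etc (id 9, lvl 1).
Iteration 2: rows with parent_id in {4,9} -> root (id 6, lvl 2), opt (id 8, lvl 2).
Iteration 3: no rows with parent_id in {6,8}; recursion stops.
Total rows emitted: 5.

5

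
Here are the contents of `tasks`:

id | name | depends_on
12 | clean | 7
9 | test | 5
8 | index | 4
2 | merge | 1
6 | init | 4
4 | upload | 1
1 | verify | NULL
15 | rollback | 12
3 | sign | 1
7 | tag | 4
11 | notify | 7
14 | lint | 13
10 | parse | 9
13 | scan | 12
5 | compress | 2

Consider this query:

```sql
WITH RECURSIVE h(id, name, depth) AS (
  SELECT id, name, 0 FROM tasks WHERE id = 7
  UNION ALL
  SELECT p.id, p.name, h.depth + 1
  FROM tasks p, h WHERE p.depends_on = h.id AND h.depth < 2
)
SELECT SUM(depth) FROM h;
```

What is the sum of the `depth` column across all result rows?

Base: id=7 (tag) at depth 0.
Iteration 1: rows with depends_on in {7} -> notify (id 11, depth 1), clean (id 12, depth 1).
Iteration 2: rows with depends_on in {11,12} -> scan (id 13, depth 2), rollback (id 15, depth 2).
Iteration 3: depth < 2 fails for all current rows; recursion stops.
SUM(depth) = 0 + 1 + 1 + 2 + 2 = 6.

6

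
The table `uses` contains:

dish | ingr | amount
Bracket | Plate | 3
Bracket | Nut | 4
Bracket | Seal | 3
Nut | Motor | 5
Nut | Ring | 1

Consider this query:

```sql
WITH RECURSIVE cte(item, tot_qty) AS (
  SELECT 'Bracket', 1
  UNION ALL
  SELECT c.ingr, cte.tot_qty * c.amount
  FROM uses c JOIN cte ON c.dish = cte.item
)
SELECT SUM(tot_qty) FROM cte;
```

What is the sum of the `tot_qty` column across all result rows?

35

Base: (Bracket, tot_qty=1).
Iteration 1: components of {Bracket} -> Nut = 1*4 = 4, Plate = 1*3 = 3, Seal = 1*3 = 3.
Iteration 2: components of {Nut,Plate,Seal} -> Motor = 4*5 = 20, Ring = 4*1 = 4.
Iteration 3: no further components; recursion stops.
SUM(tot_qty) = 1 + 3 + 4 + 3 + 20 + 4 = 35.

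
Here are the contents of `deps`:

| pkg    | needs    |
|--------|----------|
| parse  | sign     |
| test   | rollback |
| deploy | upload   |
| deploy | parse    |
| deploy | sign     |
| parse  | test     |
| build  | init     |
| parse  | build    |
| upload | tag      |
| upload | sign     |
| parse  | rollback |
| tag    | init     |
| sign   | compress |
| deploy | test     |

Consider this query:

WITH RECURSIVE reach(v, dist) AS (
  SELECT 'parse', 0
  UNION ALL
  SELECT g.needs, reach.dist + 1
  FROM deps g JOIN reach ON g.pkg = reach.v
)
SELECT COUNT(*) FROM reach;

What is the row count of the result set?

Base: (parse, dist=0).
Iteration 1: edges from {parse} -> (build, dist=1), (rollback, dist=1), (sign, dist=1), (test, dist=1).
Iteration 2: edges from {build,rollback,sign,test} -> (compress, dist=2), (init, dist=2), (rollback, dist=2).
Iteration 3: no outgoing edges from {compress,init,rollback}; recursion stops.
Total rows emitted: 8.

8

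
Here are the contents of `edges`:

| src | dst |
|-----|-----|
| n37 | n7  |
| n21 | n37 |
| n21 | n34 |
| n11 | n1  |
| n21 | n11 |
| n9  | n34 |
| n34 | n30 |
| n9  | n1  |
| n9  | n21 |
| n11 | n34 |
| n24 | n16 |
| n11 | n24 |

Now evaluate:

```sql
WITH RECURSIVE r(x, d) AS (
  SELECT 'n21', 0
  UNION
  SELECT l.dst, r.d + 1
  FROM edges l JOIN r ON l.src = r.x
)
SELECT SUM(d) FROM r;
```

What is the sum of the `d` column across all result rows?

Base: (n21, d=0).
Iteration 1: edges from {n21} -> (n11, d=1), (n34, d=1), (n37, d=1).
Iteration 2: edges from {n11,n34,n37} -> (n1, d=2), (n24, d=2), (n30, d=2), (n34, d=2), (n7, d=2).
Iteration 3: edges from {n1,n24,n30,n34,n7} -> (n16, d=3), (n30, d=3).
Iteration 4: no outgoing edges from {n16,n30}; recursion stops.
SUM(d) = 0 + 1 + 1 + 1 + 2 + 2 + 2 + 2 + 2 + 3 + 3 = 19.

19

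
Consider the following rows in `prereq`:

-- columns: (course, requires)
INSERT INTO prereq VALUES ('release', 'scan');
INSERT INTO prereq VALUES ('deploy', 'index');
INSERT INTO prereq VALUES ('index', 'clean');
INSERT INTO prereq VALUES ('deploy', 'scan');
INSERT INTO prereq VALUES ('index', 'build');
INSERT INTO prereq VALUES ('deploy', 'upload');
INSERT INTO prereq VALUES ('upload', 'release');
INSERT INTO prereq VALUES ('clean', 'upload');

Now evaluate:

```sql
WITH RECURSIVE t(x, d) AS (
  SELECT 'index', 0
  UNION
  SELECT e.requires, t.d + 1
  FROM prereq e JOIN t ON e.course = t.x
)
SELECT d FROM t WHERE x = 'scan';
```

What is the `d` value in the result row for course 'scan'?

Base: (index, d=0).
Iteration 1: edges from {index} -> (build, d=1), (clean, d=1).
Iteration 2: edges from {build,clean} -> (upload, d=2).
Iteration 3: edges from {upload} -> (release, d=3).
Iteration 4: edges from {release} -> (scan, d=4).
Iteration 5: no outgoing edges from {scan}; recursion stops.

4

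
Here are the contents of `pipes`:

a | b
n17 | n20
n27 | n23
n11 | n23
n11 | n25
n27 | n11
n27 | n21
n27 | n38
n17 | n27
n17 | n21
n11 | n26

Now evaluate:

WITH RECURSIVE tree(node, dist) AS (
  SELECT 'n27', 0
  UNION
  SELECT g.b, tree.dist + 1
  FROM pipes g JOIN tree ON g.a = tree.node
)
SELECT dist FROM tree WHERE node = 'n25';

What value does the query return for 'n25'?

2

Base: (n27, dist=0).
Iteration 1: edges from {n27} -> (n11, dist=1), (n21, dist=1), (n23, dist=1), (n38, dist=1).
Iteration 2: edges from {n11,n21,n23,n38} -> (n23, dist=2), (n25, dist=2), (n26, dist=2).
Iteration 3: no outgoing edges from {n23,n25,n26}; recursion stops.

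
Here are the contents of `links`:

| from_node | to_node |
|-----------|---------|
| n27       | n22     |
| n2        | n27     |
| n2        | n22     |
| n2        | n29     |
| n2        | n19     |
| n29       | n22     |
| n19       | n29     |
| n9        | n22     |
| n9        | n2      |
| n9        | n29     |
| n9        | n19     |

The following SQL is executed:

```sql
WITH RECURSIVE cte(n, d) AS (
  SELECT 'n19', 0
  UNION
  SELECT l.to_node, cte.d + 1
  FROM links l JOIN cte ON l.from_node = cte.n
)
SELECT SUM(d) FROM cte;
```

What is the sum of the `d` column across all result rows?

3

Base: (n19, d=0).
Iteration 1: edges from {n19} -> (n29, d=1).
Iteration 2: edges from {n29} -> (n22, d=2).
Iteration 3: no outgoing edges from {n22}; recursion stops.
SUM(d) = 0 + 1 + 2 = 3.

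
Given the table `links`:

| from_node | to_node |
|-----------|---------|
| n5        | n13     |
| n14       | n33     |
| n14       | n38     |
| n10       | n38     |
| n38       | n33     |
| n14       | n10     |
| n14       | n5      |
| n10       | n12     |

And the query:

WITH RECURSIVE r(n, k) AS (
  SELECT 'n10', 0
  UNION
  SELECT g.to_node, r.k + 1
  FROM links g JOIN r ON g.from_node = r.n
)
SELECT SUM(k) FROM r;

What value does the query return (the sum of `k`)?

4

Base: (n10, k=0).
Iteration 1: edges from {n10} -> (n12, k=1), (n38, k=1).
Iteration 2: edges from {n12,n38} -> (n33, k=2).
Iteration 3: no outgoing edges from {n33}; recursion stops.
SUM(k) = 0 + 1 + 1 + 2 = 4.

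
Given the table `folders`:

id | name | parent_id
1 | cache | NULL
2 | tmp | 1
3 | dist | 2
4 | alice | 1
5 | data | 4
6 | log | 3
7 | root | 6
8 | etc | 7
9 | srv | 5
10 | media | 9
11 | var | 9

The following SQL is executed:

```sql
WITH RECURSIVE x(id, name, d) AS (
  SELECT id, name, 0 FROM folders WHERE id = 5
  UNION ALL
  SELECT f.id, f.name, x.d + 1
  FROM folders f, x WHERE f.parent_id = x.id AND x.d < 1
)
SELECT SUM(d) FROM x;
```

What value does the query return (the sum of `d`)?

Base: id=5 (data) at d 0.
Iteration 1: rows with parent_id in {5} -> srv (id 9, d 1).
Iteration 2: d < 1 fails for all current rows; recursion stops.
SUM(d) = 0 + 1 = 1.

1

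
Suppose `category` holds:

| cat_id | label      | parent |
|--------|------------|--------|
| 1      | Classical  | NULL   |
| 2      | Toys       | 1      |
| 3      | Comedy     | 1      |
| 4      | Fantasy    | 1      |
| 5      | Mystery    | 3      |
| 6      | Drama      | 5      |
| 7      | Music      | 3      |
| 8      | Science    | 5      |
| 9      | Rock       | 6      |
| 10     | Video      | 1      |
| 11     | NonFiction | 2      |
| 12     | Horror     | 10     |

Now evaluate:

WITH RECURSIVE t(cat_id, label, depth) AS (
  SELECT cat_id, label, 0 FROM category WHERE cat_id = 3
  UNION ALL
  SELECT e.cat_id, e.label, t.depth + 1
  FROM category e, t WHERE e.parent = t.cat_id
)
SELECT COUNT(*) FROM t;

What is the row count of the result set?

6

Base: cat_id=3 (Comedy) at depth 0.
Iteration 1: rows with parent in {3} -> Mystery (id 5, depth 1), Music (id 7, depth 1).
Iteration 2: rows with parent in {5,7} -> Drama (id 6, depth 2), Science (id 8, depth 2).
Iteration 3: rows with parent in {6,8} -> Rock (id 9, depth 3).
Iteration 4: no rows with parent in {9}; recursion stops.
Total rows emitted: 6.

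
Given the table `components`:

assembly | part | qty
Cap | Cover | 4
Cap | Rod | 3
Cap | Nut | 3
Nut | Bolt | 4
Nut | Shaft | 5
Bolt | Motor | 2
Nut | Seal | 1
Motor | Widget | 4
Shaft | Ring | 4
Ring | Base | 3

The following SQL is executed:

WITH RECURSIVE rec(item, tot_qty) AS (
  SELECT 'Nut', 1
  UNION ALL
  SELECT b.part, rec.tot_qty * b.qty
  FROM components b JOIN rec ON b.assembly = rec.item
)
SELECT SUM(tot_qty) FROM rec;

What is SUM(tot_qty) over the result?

131

Base: (Nut, tot_qty=1).
Iteration 1: components of {Nut} -> Bolt = 1*4 = 4, Seal = 1*1 = 1, Shaft = 1*5 = 5.
Iteration 2: components of {Bolt,Seal,Shaft} -> Motor = 4*2 = 8, Ring = 5*4 = 20.
Iteration 3: components of {Motor,Ring} -> Base = 20*3 = 60, Widget = 8*4 = 32.
Iteration 4: no further components; recursion stops.
SUM(tot_qty) = 1 + 4 + 5 + 1 + 8 + 20 + 32 + 60 = 131.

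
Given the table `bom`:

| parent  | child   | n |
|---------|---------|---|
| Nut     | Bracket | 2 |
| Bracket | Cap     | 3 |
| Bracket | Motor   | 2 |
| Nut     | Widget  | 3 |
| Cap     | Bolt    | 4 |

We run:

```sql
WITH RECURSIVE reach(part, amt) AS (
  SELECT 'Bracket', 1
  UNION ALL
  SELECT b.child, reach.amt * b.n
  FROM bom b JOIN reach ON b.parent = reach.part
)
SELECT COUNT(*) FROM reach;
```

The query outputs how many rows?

4

Base: (Bracket, amt=1).
Iteration 1: components of {Bracket} -> Cap = 1*3 = 3, Motor = 1*2 = 2.
Iteration 2: components of {Cap,Motor} -> Bolt = 3*4 = 12.
Iteration 3: no further components; recursion stops.
Total rows emitted: 4.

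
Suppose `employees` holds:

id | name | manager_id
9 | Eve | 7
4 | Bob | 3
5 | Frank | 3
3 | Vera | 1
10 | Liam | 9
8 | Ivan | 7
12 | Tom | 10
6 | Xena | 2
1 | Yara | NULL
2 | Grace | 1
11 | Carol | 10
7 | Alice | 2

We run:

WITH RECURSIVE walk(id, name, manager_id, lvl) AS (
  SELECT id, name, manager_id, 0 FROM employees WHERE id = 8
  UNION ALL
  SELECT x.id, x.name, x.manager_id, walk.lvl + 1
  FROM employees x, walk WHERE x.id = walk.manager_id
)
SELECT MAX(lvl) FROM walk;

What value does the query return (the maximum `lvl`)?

3

Base: id=8 (Ivan), manager_id=7, lvl 0.
Iteration 1: join on id=7 -> Alice (id 7, manager_id=2, lvl 1).
Iteration 2: join on id=2 -> Grace (id 2, manager_id=1, lvl 2).
Iteration 3: join on id=1 -> Yara (id 1, manager_id=NULL, lvl 3).
Iteration 4: manager_id is NULL; no match; recursion stops.
lvl values: 0, 1, 2, 3; the maximum is 3.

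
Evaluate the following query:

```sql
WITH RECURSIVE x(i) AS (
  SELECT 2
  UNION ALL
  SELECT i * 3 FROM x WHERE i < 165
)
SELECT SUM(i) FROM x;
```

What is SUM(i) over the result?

Base: i=2.
Iteration 1: 2 < 165 holds -> i = 2 * 3 = 6.
Iteration 2: 6 < 165 holds -> i = 6 * 3 = 18.
Iteration 3: 18 < 165 holds -> i = 18 * 3 = 54.
Iteration 4: 54 < 165 holds -> i = 54 * 3 = 162.
Iteration 5: 162 < 165 holds -> i = 162 * 3 = 486.
Iteration 6: 486 < 165 fails; recursion stops.
SUM(i) = 2 + 6 + 18 + 54 + 162 + 486 = 728.

728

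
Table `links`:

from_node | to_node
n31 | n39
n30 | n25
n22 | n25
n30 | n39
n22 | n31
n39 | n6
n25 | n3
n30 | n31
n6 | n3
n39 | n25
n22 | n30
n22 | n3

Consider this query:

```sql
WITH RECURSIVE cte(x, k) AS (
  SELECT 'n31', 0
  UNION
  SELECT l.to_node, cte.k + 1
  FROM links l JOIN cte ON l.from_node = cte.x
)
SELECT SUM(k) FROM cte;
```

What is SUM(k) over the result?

Base: (n31, k=0).
Iteration 1: edges from {n31} -> (n39, k=1).
Iteration 2: edges from {n39} -> (n25, k=2), (n6, k=2).
Iteration 3: edges from {n25,n6} -> (n3, k=3). [UNION drops 1 duplicate row(s)]
Iteration 4: no outgoing edges from {n3}; recursion stops.
SUM(k) = 0 + 1 + 2 + 2 + 3 = 8.

8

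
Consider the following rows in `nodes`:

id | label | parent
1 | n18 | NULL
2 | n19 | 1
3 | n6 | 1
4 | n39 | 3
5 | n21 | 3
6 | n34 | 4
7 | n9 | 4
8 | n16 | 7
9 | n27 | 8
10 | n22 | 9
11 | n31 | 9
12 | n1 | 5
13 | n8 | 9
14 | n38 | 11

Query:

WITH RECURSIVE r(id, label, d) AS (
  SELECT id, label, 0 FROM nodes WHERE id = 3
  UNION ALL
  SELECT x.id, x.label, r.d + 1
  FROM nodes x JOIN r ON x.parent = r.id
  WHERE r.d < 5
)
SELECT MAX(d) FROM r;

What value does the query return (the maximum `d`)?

5

Base: id=3 (n6) at d 0.
Iteration 1: rows with parent in {3} -> n39 (id 4, d 1), n21 (id 5, d 1).
Iteration 2: rows with parent in {4,5} -> n34 (id 6, d 2), n9 (id 7, d 2), n1 (id 12, d 2).
Iteration 3: rows with parent in {6,7,12} -> n16 (id 8, d 3).
Iteration 4: rows with parent in {8} -> n27 (id 9, d 4).
Iteration 5: rows with parent in {9} -> n22 (id 10, d 5), n31 (id 11, d 5), n8 (id 13, d 5).
Iteration 6: d < 5 fails for all current rows; recursion stops.
d values: 0, 1, 1, 2, 2, 2, 3, 4, 5, 5, 5; the maximum is 5.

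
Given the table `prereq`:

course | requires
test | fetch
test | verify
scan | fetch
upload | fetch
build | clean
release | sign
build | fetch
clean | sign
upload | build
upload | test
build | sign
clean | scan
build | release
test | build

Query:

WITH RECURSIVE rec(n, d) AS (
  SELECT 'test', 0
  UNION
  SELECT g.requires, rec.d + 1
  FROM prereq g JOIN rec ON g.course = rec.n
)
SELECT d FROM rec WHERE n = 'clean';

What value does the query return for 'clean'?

2

Base: (test, d=0).
Iteration 1: edges from {test} -> (build, d=1), (fetch, d=1), (verify, d=1).
Iteration 2: edges from {build,fetch,verify} -> (clean, d=2), (fetch, d=2), (release, d=2), (sign, d=2).
Iteration 3: edges from {clean,fetch,release,sign} -> (scan, d=3), (sign, d=3). [UNION drops 1 duplicate row(s)]
Iteration 4: edges from {scan,sign} -> (fetch, d=4).
Iteration 5: no outgoing edges from {fetch}; recursion stops.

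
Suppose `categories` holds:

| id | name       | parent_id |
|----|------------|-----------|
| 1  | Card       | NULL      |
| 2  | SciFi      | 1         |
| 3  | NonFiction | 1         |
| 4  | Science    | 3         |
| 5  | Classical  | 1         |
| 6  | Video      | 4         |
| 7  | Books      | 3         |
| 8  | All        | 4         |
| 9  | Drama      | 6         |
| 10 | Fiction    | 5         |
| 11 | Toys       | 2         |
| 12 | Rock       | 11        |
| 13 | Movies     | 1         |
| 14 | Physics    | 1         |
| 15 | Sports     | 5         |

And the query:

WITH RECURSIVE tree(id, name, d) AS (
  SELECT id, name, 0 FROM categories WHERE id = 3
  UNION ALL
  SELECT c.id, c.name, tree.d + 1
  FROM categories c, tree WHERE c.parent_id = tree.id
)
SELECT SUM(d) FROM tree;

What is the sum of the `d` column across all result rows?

9

Base: id=3 (NonFiction) at d 0.
Iteration 1: rows with parent_id in {3} -> Science (id 4, d 1), Books (id 7, d 1).
Iteration 2: rows with parent_id in {4,7} -> Video (id 6, d 2), All (id 8, d 2).
Iteration 3: rows with parent_id in {6,8} -> Drama (id 9, d 3).
Iteration 4: no rows with parent_id in {9}; recursion stops.
SUM(d) = 0 + 1 + 1 + 2 + 2 + 3 = 9.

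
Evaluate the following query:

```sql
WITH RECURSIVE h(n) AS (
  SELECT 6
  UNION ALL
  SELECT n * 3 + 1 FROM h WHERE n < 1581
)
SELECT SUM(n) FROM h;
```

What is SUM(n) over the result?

7101

Base: n=6.
Iteration 1: 6 < 1581 holds -> n = 6 * 3 + 1 = 19.
Iteration 2: 19 < 1581 holds -> n = 19 * 3 + 1 = 58.
Iteration 3: 58 < 1581 holds -> n = 58 * 3 + 1 = 175.
Iteration 4: 175 < 1581 holds -> n = 175 * 3 + 1 = 526.
Iteration 5: 526 < 1581 holds -> n = 526 * 3 + 1 = 1579.
Iteration 6: 1579 < 1581 holds -> n = 1579 * 3 + 1 = 4738.
Iteration 7: 4738 < 1581 fails; recursion stops.
SUM(n) = 6 + 19 + 58 + 175 + 526 + 1579 + 4738 = 7101.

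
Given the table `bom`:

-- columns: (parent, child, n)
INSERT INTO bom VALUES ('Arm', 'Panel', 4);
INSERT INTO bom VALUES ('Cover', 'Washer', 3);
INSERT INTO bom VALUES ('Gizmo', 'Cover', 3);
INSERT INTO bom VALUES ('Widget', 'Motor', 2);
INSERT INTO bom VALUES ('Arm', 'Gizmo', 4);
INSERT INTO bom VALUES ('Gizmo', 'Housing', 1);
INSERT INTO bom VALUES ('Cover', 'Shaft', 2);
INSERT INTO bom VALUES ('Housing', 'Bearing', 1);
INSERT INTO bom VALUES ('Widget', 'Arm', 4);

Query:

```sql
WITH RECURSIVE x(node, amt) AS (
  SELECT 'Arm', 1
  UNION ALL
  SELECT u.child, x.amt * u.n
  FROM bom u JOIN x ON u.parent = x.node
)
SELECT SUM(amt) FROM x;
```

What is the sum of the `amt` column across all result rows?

89

Base: (Arm, amt=1).
Iteration 1: components of {Arm} -> Gizmo = 1*4 = 4, Panel = 1*4 = 4.
Iteration 2: components of {Gizmo,Panel} -> Cover = 4*3 = 12, Housing = 4*1 = 4.
Iteration 3: components of {Cover,Housing} -> Bearing = 4*1 = 4, Shaft = 12*2 = 24, Washer = 12*3 = 36.
Iteration 4: no further components; recursion stops.
SUM(amt) = 1 + 4 + 4 + 4 + 12 + 4 + 24 + 36 = 89.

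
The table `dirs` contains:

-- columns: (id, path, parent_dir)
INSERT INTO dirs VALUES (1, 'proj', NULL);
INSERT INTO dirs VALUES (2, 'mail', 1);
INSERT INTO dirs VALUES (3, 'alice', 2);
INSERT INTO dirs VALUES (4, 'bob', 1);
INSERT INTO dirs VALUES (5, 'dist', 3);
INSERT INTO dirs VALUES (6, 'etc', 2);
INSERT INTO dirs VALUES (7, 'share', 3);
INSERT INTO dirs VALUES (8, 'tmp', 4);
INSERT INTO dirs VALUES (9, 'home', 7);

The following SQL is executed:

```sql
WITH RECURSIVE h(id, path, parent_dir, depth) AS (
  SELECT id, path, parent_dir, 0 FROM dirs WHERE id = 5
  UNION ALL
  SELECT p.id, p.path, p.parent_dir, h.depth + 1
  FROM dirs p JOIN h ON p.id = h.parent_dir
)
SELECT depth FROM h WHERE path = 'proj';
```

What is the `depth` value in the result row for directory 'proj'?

3

Base: id=5 (dist), parent_dir=3, depth 0.
Iteration 1: join on id=3 -> alice (id 3, parent_dir=2, depth 1).
Iteration 2: join on id=2 -> mail (id 2, parent_dir=1, depth 2).
Iteration 3: join on id=1 -> proj (id 1, parent_dir=NULL, depth 3).
Iteration 4: parent_dir is NULL; no match; recursion stops.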